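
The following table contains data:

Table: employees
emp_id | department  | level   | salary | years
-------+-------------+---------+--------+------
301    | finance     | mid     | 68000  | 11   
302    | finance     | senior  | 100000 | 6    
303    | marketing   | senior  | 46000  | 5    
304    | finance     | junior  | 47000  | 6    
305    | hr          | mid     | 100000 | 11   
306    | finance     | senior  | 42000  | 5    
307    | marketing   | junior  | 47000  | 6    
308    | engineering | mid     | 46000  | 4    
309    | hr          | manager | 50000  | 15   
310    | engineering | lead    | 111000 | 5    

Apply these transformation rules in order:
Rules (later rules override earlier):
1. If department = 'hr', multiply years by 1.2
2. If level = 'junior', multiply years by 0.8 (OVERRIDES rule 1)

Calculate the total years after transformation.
76.8

Step 1: Rule 2 takes priority for records with level = 'junior'
  - 2 records: 12 × 0.8 = 9.6
Step 2: Rule 1 applies to remaining records with department = 'hr'
  - 2 records: 26 × 1.2 = 31.2
Step 3: Other records unchanged: 36
Step 4: Final sum = 9.6 + 31.2 + 36 = 76.8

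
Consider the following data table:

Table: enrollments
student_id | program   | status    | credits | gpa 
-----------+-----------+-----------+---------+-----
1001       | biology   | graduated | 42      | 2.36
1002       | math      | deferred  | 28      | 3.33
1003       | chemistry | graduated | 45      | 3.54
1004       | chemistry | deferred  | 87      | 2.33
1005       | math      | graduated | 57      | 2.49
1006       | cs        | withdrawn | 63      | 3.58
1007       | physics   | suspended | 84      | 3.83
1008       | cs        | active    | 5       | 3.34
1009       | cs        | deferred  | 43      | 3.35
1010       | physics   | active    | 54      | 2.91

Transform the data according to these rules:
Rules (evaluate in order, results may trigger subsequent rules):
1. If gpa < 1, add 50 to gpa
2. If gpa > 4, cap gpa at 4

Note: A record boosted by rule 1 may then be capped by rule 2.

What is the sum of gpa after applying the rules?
31.06

Step 1: Apply rule 1 to records with gpa < 1
  - 0 records get bonus of 50
  - Of these, 0 records then exceed 4 and get capped
Step 2: Apply rule 2 to records with gpa > 4
  - 0 records (original) are capped
Step 3: Calculate final sum = 31.06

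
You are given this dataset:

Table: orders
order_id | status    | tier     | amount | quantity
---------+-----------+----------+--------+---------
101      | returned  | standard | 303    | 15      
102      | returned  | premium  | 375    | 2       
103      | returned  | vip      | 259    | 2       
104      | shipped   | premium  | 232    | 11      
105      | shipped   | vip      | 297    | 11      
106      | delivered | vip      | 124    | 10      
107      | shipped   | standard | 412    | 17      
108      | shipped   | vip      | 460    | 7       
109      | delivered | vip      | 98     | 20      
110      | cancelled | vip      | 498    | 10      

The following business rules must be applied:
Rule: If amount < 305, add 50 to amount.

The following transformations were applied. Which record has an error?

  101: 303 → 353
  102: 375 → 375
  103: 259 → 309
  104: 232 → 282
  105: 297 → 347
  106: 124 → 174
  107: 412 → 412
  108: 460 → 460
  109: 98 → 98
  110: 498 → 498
Record 109 has an error. The correct transformed value should be 148, not 98.

Step 1: Check each record against the rule
Step 2: Record 109 has amount = 98
Step 3: Since 98 < 305, the bonus should have been applied
Step 4: Correct value = 148, but claimed value = 98
Conclusion: Record 109 has the error.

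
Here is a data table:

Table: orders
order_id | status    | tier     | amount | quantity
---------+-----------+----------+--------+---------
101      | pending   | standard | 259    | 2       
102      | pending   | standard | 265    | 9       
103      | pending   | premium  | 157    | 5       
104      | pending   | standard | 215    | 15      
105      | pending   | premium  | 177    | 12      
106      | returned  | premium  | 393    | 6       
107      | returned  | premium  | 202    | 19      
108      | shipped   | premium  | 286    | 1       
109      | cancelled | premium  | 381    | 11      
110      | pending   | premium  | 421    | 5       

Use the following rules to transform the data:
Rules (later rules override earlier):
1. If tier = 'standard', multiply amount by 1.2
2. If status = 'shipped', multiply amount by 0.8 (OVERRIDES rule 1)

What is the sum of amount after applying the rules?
2846.6

Step 1: Rule 2 takes priority for records with status = 'shipped'
  - 1 records: 286 × 0.8 = 228.8
Step 2: Rule 1 applies to remaining records with tier = 'standard'
  - 3 records: 739 × 1.2 = 886.8
Step 3: Other records unchanged: 1731
Step 4: Final sum = 228.8 + 886.8 + 1731 = 2846.6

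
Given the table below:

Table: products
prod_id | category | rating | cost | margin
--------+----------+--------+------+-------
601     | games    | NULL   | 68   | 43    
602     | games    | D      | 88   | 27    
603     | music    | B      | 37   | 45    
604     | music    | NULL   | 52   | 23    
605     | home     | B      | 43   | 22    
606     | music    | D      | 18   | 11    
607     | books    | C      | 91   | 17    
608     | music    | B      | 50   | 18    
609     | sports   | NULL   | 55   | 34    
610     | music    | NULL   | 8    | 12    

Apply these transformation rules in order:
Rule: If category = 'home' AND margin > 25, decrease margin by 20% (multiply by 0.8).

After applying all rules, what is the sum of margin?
252

Step 1: Find records where category = 'home' AND margin > 25
Step 2: 0 records match, summing to 0
Step 3: After multiplier: 0 × 0.8 = 0.0
Step 4: Unaffected records sum: 252
Step 5: Final sum = 0.0 + 252 = 252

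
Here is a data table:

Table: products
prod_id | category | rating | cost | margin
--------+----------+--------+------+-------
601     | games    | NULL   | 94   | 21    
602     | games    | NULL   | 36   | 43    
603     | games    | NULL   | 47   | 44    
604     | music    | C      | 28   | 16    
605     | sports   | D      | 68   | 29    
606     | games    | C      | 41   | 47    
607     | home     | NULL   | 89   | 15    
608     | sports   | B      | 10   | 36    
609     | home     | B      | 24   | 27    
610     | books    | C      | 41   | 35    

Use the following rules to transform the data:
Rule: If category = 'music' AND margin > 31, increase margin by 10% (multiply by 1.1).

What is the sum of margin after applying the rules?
313

Step 1: Find records where category = 'music' AND margin > 31
Step 2: 0 records match, summing to 0
Step 3: After multiplier: 0 × 1.1 = 0.0
Step 4: Unaffected records sum: 313
Step 5: Final sum = 0.0 + 313 = 313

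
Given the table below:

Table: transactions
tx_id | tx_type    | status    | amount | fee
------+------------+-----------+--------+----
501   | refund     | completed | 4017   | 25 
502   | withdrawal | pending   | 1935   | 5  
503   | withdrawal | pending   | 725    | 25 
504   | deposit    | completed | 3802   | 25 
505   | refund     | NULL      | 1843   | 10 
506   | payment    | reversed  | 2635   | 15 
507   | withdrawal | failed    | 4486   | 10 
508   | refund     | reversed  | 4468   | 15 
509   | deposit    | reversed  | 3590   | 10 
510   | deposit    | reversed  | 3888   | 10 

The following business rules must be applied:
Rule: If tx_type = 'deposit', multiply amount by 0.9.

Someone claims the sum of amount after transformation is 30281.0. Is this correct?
No, the correct result is 30261.0.

Step 1: Calculate the correct sum after transformation
Step 2: Apply multiplier 0.9 to records where tx_type = 'deposit'
Step 3: Correct result = 30261.0
Step 4: Claimed result = 30281.0
Step 5: 30261.0 ≠ 30281.0
Conclusion: The claimed result is incorrect. The correct answer is 30261.0.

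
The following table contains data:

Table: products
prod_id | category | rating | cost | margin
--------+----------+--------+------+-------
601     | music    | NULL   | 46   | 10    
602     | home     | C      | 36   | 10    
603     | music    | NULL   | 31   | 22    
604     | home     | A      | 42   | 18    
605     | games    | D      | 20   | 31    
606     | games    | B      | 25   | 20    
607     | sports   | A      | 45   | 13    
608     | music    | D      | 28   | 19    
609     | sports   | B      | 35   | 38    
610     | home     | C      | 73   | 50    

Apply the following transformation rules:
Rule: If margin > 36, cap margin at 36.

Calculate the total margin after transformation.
215

Step 1: 2 records have margin > 36
Step 2: These records originally summed to 88
Step 3: After capping: 2 × 36 = 72
Step 4: Unaffected records sum: 143
Step 5: Final sum = 72 + 143 = 215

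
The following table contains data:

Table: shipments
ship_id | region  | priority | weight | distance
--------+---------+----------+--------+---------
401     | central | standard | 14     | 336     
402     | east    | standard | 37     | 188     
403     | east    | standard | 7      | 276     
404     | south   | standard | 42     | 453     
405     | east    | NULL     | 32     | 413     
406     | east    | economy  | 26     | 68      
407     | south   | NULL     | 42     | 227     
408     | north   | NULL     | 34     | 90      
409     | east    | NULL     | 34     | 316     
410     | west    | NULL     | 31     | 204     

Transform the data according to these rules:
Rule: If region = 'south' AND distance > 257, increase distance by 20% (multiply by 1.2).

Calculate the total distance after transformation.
2661.6

Step 1: Find records where region = 'south' AND distance > 257
Step 2: 1 records match, summing to 453
Step 3: After multiplier: 453 × 1.2 = 543.6
Step 4: Unaffected records sum: 2118
Step 5: Final sum = 543.6 + 2118 = 2661.6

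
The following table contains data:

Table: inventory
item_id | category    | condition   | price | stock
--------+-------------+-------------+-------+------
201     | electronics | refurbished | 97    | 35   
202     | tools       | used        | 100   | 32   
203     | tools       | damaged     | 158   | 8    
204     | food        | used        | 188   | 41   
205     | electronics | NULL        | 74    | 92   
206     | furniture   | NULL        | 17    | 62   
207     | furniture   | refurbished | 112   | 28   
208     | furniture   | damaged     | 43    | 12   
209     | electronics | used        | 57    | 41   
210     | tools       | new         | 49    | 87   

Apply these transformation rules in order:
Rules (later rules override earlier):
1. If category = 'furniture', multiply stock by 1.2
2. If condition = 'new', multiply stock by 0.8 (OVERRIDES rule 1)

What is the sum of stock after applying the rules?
441.0

Step 1: Rule 2 takes priority for records with condition = 'new'
  - 1 records: 87 × 0.8 = 69.6
Step 2: Rule 1 applies to remaining records with category = 'furniture'
  - 3 records: 102 × 1.2 = 122.4
Step 3: Other records unchanged: 249
Step 4: Final sum = 69.6 + 122.4 + 249 = 441.0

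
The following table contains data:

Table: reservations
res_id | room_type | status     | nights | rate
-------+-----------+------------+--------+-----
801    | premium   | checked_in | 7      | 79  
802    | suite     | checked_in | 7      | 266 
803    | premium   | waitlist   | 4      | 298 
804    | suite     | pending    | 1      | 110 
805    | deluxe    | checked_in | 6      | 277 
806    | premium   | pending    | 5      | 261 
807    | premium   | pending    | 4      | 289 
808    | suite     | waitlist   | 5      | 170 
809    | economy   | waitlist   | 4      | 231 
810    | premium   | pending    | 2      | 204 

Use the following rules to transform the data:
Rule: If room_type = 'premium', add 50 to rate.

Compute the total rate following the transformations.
2435

Step 1: Count records where room_type = 'premium': 5
Step 2: Total bonus added: 5 × 50 = 250
Step 3: Original sum of rate: 2185
Step 4: Final sum = 2185 + 250 = 2435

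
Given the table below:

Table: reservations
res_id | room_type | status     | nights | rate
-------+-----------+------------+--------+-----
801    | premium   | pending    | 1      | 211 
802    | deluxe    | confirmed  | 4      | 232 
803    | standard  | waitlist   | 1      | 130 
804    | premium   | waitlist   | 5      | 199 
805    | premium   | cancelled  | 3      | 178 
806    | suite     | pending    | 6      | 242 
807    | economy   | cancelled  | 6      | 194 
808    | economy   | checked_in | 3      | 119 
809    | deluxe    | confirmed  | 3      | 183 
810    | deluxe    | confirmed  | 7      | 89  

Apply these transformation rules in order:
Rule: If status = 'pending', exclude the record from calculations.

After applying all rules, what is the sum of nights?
32

Step 1: Identify records where status = 'pending'
Step 2: The excluded records sum to 7
Step 3: Original total nights = 39
Step 4: Remaining total = 39 - 7 = 32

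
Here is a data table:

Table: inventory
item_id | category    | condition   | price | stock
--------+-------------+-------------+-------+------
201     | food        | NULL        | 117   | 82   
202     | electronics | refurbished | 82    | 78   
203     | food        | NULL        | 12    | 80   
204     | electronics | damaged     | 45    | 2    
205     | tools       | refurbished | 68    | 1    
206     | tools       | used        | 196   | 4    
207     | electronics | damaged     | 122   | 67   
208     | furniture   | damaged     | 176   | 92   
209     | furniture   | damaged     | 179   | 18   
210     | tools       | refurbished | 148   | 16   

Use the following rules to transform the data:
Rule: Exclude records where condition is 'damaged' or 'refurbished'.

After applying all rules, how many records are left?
3

Step 1: Count records to exclude
  - 4 (damaged) + 3 (refurbished) = 7 records
Step 2: Total records: 10
Step 3: Remaining = 10 - 7 = 3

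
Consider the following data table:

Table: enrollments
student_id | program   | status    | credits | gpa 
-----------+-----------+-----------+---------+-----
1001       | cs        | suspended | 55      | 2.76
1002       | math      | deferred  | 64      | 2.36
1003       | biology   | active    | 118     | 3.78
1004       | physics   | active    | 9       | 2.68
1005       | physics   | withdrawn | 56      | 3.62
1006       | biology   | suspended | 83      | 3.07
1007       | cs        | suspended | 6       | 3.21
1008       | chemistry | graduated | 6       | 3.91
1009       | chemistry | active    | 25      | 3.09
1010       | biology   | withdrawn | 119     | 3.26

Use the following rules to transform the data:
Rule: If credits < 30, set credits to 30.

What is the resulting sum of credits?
615

Step 1: 4 records have credits < 30
Step 2: These records originally summed to 46
Step 3: After setting to minimum: 4 × 30 = 120
Step 4: Unaffected records sum: 495
Step 5: Final sum = 120 + 495 = 615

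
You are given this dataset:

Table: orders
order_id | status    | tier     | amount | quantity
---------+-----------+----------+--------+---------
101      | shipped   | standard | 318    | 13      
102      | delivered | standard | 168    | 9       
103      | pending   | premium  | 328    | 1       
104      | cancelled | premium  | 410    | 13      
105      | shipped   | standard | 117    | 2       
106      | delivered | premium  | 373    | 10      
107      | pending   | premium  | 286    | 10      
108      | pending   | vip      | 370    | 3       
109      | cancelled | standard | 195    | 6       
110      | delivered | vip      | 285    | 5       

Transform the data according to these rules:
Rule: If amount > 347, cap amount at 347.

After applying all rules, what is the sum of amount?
2738

Step 1: 3 records have amount > 347
Step 2: These records originally summed to 1153
Step 3: After capping: 3 × 347 = 1041
Step 4: Unaffected records sum: 1697
Step 5: Final sum = 1041 + 1697 = 2738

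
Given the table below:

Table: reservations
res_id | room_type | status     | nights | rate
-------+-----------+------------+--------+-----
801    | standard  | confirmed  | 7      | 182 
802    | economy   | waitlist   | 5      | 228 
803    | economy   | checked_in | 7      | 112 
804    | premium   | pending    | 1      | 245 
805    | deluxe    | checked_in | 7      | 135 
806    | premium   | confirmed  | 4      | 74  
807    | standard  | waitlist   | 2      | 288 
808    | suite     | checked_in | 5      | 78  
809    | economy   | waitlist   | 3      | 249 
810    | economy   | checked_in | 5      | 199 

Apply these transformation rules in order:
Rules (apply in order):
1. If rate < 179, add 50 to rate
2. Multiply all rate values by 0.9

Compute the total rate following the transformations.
1791.0

Step 1: Apply Rule 1 - Add 50 to records with rate < 179
  - 4 records affected: 399 + (4 × 50) = 599
  - Unaffected records: 1391
  - Sum after Rule 1: 1990
Step 2: Apply Rule 2 - Multiply all by 0.9
  - 1990 × 0.9 = 1791.0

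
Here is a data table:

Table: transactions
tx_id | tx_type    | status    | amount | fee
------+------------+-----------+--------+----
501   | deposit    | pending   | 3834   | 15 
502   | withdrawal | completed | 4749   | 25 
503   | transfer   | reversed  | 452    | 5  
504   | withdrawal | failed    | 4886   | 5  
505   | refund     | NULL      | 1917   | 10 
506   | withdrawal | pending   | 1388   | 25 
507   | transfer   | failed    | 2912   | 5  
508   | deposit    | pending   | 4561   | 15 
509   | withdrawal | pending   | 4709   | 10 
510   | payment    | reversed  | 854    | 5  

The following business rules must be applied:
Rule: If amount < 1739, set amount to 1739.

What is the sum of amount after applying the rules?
32785

Step 1: 3 records have amount < 1739
Step 2: These records originally summed to 2694
Step 3: After setting to minimum: 3 × 1739 = 5217
Step 4: Unaffected records sum: 27568
Step 5: Final sum = 5217 + 27568 = 32785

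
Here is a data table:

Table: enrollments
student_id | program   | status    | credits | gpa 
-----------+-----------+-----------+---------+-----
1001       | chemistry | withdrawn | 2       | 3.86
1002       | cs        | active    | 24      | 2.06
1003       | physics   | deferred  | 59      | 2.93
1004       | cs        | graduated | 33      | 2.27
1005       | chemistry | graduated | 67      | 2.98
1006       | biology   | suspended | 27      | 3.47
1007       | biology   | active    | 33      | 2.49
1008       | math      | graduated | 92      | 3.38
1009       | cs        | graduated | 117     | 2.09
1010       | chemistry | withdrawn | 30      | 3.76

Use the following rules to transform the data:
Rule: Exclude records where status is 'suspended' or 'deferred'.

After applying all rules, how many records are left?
8

Step 1: Count records to exclude
  - 1 (suspended) + 1 (deferred) = 2 records
Step 2: Total records: 10
Step 3: Remaining = 10 - 2 = 8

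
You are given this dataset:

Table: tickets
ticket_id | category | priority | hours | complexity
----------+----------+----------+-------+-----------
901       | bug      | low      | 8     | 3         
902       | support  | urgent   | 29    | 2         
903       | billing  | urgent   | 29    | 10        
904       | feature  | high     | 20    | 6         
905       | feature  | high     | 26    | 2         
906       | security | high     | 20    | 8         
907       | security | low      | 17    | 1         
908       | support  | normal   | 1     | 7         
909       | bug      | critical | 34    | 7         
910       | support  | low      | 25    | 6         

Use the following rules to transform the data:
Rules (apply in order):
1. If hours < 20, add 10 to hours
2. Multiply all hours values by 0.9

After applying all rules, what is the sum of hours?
215.1

Step 1: Apply Rule 1 - Add 10 to records with hours < 20
  - 3 records affected: 26 + (3 × 10) = 56
  - Unaffected records: 183
  - Sum after Rule 1: 239
Step 2: Apply Rule 2 - Multiply all by 0.9
  - 239 × 0.9 = 215.1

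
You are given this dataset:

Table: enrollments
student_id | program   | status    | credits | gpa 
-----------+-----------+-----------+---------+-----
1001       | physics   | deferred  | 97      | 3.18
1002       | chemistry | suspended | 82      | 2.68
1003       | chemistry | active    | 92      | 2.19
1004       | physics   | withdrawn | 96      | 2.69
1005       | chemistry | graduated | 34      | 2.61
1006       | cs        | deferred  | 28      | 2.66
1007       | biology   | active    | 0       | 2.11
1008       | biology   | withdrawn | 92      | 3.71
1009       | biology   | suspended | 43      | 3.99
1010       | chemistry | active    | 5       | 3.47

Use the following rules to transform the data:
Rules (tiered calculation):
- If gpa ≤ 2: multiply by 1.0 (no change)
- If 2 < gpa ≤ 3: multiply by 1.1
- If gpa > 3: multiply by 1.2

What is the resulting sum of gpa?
33.65

Step 1: Tier 1 (gpa ≤ 2): 0 records, sum = 0 × 1.0 = 0.0
Step 2: Tier 2 (2 < gpa ≤ 3): 6 records, sum = 14.94 × 1.1 = 16.43
Step 3: Tier 3 (gpa > 3): 4 records, sum = 14.35 × 1.2 = 17.22
Step 4: Final sum = 0.0 + 16.43 + 17.22 = 33.65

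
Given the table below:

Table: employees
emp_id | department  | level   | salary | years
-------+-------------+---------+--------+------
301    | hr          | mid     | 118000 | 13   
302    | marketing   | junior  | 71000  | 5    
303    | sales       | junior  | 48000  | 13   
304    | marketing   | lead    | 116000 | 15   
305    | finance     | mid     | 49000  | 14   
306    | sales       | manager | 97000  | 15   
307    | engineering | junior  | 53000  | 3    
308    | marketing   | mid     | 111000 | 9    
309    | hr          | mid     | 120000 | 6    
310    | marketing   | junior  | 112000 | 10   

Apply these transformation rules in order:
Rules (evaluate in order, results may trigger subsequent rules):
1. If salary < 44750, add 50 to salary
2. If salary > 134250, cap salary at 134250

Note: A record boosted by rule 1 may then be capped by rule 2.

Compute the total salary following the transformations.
895000

Step 1: Apply rule 1 to records with salary < 44750
  - 0 records get bonus of 50
  - Of these, 0 records then exceed 134250 and get capped
Step 2: Apply rule 2 to records with salary > 134250
  - 0 records (original) are capped
Step 3: Calculate final sum = 895000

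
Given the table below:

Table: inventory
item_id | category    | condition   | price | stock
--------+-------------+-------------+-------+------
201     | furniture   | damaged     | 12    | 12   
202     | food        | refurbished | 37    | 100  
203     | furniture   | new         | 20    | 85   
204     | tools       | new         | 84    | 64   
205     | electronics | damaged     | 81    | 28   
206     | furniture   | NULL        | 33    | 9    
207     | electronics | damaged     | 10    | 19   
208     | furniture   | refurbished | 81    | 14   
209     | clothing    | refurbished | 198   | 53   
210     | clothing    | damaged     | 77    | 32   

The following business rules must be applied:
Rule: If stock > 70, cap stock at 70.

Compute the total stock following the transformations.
371

Step 1: 2 records have stock > 70
Step 2: These records originally summed to 185
Step 3: After capping: 2 × 70 = 140
Step 4: Unaffected records sum: 231
Step 5: Final sum = 140 + 231 = 371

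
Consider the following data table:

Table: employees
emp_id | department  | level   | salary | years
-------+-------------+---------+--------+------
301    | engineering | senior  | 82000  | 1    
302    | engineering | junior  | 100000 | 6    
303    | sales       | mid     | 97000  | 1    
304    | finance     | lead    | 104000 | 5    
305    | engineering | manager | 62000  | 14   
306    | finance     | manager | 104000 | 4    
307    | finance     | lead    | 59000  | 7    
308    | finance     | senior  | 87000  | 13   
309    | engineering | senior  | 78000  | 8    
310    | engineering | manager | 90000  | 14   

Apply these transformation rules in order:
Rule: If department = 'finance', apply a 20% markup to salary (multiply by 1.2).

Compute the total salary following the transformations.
933800.0

Step 1: Records with department = 'finance' have total salary = 354000
Step 2: Apply multiplier: 354000 × 1.2 = 424800.0
Step 3: Other records total: 509000
Step 4: Final sum = 424800.0 + 509000 = 933800.0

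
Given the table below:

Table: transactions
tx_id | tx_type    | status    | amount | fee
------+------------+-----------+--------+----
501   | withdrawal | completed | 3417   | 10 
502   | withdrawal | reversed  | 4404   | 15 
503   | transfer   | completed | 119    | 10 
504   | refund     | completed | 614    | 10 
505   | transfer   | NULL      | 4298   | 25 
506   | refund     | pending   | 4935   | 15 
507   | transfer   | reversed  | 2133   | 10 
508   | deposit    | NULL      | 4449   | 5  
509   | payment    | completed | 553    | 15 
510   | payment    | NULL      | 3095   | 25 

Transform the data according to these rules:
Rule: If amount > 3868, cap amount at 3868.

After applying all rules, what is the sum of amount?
25403

Step 1: 4 records have amount > 3868
Step 2: These records originally summed to 18086
Step 3: After capping: 4 × 3868 = 15472
Step 4: Unaffected records sum: 9931
Step 5: Final sum = 15472 + 9931 = 25403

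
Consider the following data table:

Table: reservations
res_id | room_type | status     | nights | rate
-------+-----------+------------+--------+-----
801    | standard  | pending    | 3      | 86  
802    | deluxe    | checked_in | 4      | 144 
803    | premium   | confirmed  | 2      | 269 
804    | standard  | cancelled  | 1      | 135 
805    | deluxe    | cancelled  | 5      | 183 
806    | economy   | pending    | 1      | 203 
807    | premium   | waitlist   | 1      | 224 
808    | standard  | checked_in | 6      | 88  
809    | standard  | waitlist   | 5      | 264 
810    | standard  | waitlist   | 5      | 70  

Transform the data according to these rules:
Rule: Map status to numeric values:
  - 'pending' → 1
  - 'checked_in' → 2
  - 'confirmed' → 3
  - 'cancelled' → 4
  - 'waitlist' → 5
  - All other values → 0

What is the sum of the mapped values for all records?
32

Step 1: Apply mapping to each record
Step 2: Count by status:
  'pending': 2 records × 1 = 2
  'checked_in': 2 records × 2 = 4
  'confirmed': 1 records × 3 = 3
  'cancelled': 2 records × 4 = 8
  'waitlist': 3 records × 5 = 15
Step 3: Sum all mapped values = 32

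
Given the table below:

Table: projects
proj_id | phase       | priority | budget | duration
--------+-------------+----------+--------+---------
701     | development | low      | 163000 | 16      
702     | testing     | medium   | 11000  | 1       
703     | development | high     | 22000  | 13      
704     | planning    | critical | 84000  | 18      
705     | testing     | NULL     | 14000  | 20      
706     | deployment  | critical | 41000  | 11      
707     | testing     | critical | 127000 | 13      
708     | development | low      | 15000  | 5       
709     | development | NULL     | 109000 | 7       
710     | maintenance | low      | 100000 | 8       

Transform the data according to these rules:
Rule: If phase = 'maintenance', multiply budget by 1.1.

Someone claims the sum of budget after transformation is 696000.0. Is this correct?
Yes, the result is correct.

Step 1: Calculate the correct sum after transformation
Step 2: Apply multiplier 1.1 to records where phase = 'maintenance'
Step 3: Correct result = 696000.0
Step 4: Claimed result = 696000.0
Step 5: 696000.0 = 696000.0 ✓
Conclusion: The claimed result is correct.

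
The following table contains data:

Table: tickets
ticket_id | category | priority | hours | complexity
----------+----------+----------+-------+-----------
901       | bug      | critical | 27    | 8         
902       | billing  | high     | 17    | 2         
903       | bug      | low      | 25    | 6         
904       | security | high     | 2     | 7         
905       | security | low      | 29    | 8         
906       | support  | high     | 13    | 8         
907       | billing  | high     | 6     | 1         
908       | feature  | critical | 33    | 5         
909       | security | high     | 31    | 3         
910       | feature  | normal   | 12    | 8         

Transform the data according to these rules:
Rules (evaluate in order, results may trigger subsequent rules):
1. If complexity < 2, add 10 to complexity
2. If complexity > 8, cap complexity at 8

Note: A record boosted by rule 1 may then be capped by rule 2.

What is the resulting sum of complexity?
63

Step 1: Apply rule 1 to records with complexity < 2
  - 1 records get bonus of 10
  - Of these, 1 records then exceed 8 and get capped
Step 2: Apply rule 2 to records with complexity > 8
  - 0 records (original) are capped
Step 3: Calculate final sum = 63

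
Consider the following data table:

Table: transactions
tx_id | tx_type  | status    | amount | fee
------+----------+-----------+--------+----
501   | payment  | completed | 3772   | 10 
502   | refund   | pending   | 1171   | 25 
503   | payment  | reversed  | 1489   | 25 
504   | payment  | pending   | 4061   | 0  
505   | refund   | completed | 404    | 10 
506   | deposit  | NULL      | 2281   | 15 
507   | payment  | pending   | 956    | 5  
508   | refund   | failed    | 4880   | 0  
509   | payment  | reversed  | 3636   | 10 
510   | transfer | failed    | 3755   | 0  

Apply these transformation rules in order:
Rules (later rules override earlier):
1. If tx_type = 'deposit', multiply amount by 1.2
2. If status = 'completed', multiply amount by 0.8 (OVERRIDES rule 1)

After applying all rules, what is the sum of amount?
26026.0

Step 1: Rule 2 takes priority for records with status = 'completed'
  - 2 records: 4176 × 0.8 = 3340.8
Step 2: Rule 1 applies to remaining records with tx_type = 'deposit'
  - 1 records: 2281 × 1.2 = 2737.2
Step 3: Other records unchanged: 19948
Step 4: Final sum = 3340.8 + 2737.2 + 19948 = 26026.0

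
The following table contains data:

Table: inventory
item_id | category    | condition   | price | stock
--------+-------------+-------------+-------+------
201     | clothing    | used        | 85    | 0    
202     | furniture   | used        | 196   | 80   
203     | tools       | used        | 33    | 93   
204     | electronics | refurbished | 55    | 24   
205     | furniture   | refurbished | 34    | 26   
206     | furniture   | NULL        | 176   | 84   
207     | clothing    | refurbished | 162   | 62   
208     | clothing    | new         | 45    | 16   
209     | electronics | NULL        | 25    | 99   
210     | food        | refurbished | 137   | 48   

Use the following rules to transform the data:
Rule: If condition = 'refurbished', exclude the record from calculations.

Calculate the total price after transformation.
560

Step 1: Identify records where condition = 'refurbished'
Step 2: The excluded records sum to 388
Step 3: Original total price = 948
Step 4: Remaining total = 948 - 388 = 560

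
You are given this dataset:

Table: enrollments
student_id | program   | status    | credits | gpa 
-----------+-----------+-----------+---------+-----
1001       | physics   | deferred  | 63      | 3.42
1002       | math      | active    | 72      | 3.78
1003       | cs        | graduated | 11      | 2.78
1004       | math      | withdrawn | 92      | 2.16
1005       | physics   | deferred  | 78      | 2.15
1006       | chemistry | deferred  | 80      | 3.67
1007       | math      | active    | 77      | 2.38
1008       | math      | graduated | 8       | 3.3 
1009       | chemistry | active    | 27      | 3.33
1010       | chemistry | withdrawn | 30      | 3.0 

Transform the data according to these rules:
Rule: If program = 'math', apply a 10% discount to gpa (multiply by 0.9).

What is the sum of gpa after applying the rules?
28.81

Step 1: Records with program = 'math' have total gpa = 11.62
Step 2: Apply multiplier: 11.62 × 0.9 = 10.46
Step 3: Other records total: 18.35
Step 4: Final sum = 10.46 + 18.35 = 28.81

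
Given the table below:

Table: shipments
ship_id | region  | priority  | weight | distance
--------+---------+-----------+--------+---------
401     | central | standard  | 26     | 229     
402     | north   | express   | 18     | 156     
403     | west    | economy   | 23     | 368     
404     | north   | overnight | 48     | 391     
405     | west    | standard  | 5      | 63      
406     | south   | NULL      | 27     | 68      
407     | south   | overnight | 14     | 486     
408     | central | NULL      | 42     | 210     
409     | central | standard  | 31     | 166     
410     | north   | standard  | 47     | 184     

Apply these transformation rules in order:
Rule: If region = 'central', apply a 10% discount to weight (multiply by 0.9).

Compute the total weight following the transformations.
271.1

Step 1: Records with region = 'central' have total weight = 99
Step 2: Apply multiplier: 99 × 0.9 = 89.1
Step 3: Other records total: 182
Step 4: Final sum = 89.1 + 182 = 271.1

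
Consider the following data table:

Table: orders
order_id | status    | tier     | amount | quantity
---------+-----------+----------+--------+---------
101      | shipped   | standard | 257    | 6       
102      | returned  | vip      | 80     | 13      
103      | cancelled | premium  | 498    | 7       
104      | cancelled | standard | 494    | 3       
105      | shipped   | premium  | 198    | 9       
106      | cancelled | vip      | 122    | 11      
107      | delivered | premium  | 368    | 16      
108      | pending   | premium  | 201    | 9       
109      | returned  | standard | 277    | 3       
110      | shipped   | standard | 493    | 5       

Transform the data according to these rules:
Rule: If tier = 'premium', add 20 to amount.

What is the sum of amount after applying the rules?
3068

Step 1: Count records where tier = 'premium': 4
Step 2: Total bonus added: 4 × 20 = 80
Step 3: Original sum of amount: 2988
Step 4: Final sum = 2988 + 80 = 3068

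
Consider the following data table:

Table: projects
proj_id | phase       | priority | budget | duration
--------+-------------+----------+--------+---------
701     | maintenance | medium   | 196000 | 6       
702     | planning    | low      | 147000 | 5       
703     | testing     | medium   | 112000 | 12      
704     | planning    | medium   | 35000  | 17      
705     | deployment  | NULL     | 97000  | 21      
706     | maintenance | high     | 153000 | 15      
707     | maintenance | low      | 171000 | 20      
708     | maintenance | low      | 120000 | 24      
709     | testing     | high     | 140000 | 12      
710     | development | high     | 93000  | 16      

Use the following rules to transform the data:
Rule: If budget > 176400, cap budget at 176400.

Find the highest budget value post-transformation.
176400

Step 1: Original maximum budget = 196000
Step 2: Apply cap at 176400
Step 3: 1 records had budget > 176400 and were capped
Step 4: Maximum after transformation = 176400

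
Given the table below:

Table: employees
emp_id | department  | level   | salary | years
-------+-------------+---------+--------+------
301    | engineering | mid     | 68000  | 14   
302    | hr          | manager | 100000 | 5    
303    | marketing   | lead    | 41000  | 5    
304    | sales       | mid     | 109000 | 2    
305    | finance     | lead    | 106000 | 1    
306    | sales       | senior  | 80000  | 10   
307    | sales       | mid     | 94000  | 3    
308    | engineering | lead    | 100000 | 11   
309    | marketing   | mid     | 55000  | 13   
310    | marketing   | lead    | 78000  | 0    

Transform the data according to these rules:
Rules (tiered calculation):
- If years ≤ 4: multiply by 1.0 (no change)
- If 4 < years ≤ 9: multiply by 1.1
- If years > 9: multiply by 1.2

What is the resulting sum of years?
74.6

Step 1: Tier 1 (years ≤ 4): 4 records, sum = 6 × 1.0 = 6.0
Step 2: Tier 2 (4 < years ≤ 9): 2 records, sum = 10 × 1.1 = 11.0
Step 3: Tier 3 (years > 9): 4 records, sum = 48 × 1.2 = 57.6
Step 4: Final sum = 6.0 + 11.0 + 57.6 = 74.6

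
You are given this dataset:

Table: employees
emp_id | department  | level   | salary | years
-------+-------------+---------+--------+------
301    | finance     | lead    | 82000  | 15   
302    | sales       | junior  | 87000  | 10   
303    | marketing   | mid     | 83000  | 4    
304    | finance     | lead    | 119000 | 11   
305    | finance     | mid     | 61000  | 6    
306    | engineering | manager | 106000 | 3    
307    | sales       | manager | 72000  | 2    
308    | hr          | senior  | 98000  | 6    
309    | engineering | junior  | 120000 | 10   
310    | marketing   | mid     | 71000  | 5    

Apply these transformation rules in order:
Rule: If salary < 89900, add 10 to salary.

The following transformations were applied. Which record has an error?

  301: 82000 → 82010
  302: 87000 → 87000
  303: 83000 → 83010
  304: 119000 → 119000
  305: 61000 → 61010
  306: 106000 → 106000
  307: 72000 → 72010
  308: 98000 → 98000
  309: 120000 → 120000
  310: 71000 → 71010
Record 302 has an error. The correct transformed value should be 87010, not 87000.

Step 1: Check each record against the rule
Step 2: Record 302 has salary = 87000
Step 3: Since 87000 < 89900, the bonus should have been applied
Step 4: Correct value = 87010, but claimed value = 87000
Conclusion: Record 302 has the error.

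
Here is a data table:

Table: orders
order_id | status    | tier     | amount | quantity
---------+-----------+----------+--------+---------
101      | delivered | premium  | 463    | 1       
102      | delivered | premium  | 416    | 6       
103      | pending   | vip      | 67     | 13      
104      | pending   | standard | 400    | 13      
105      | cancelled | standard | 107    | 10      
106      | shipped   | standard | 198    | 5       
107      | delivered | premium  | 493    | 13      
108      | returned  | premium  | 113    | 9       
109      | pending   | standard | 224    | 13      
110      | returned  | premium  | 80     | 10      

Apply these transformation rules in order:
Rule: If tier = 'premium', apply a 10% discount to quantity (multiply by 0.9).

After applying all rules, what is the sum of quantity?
89.1

Step 1: Records with tier = 'premium' have total quantity = 39
Step 2: Apply multiplier: 39 × 0.9 = 35.1
Step 3: Other records total: 54
Step 4: Final sum = 35.1 + 54 = 89.1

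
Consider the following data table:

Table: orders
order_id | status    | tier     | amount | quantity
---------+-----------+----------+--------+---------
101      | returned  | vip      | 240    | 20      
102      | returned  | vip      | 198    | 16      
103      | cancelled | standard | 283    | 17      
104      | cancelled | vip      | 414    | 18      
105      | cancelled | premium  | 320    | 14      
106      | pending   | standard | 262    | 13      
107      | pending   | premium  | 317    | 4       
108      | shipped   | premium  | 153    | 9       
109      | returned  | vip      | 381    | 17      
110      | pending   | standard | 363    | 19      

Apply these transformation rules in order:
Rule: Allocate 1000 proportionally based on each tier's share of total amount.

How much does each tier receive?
premium: 269.53, standard: 309.79, vip: 420.68

Step 1: Calculate total amount = 2931
Step 2: Calculate each tier's proportion:
  premium: 790/2931 = 26.95% → 269.53
  standard: 908/2931 = 30.98% → 309.79
  vip: 1233/2931 = 42.07% → 420.68
Step 3: Verify: sum of allocations ≈ 1000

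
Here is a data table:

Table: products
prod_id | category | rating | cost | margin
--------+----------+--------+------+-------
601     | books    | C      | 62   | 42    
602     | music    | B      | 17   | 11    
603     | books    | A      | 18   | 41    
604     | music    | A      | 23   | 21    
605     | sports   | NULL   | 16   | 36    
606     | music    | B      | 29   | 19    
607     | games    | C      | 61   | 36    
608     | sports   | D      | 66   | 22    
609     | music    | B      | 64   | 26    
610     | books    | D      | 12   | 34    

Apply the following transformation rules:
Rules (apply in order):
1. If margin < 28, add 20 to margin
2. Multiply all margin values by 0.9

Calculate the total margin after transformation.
349.2

Step 1: Apply Rule 1 - Add 20 to records with margin < 28
  - 5 records affected: 99 + (5 × 20) = 199
  - Unaffected records: 189
  - Sum after Rule 1: 388
Step 2: Apply Rule 2 - Multiply all by 0.9
  - 388 × 0.9 = 349.2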